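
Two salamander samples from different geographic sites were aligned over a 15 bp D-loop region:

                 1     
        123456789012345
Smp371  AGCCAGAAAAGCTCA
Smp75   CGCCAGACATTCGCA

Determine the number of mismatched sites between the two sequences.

5

Mismatches occur at site 1 (A→C), site 8 (A→C), site 10 (A→T), site 11 (G→T), site 13 (T→G).
That gives 5 mismatches out of 15 aligned sites, so the Hamming distance is 5.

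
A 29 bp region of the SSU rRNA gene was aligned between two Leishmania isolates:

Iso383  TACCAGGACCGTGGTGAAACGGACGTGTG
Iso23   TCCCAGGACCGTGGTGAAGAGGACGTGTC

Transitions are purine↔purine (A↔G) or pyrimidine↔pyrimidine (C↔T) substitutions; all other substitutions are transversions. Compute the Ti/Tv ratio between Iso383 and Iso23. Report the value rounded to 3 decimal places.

0.333

Mismatches occur at site 2 (A/C, transversion), site 19 (A/G, transition), site 20 (C/A, transversion), site 29 (G/C, transversion).
Of the 4 differences, 1 transition and 3 transversions, so Ti/Tv = 1/3 = 0.333.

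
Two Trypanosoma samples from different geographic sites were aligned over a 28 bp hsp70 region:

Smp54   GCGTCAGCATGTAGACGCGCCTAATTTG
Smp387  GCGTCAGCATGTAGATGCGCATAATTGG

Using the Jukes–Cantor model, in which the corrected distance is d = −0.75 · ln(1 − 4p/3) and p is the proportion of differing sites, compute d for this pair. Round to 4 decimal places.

0.1156

Mismatches occur at site 16 (C↔T), site 21 (C↔A), site 27 (T↔G).
p = 3/28 = 0.107143.
d = −0.75 · ln(1 − (4/3)·0.107143) = −0.75 · ln(0.857143) = −0.75 · (-0.154151) = 0.1156.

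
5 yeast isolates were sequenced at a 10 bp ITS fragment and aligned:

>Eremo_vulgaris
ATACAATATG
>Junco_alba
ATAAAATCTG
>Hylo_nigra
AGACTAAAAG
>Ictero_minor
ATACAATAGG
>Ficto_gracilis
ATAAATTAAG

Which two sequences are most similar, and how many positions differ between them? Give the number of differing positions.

Pairwise Hamming distances:
  Eremo_vulgaris vs Junco_alba: 2
  Eremo_vulgaris vs Hylo_nigra: 4
  Eremo_vulgaris vs Ictero_minor: 1
  Eremo_vulgaris vs Ficto_gracilis: 3
  Junco_alba vs Hylo_nigra: 6
  Junco_alba vs Ictero_minor: 3
  Junco_alba vs Ficto_gracilis: 3
  Hylo_nigra vs Ictero_minor: 4
  Hylo_nigra vs Ficto_gracilis: 5
  Ictero_minor vs Ficto_gracilis: 3
The smallest is 1, between Eremo_vulgaris and Ictero_minor.

1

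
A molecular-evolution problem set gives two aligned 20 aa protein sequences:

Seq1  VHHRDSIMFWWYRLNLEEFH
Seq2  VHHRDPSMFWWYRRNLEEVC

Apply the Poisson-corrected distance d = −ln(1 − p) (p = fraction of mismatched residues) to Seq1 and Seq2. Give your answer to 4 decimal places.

Differing sites — 6:S/P; 7:I/S; 14:L/R; 19:F/V; 20:H/C.
p = 5/20 = 0.250000.
d = −ln(1 − 0.250000) = −ln(0.750000) = 0.2877.

0.2877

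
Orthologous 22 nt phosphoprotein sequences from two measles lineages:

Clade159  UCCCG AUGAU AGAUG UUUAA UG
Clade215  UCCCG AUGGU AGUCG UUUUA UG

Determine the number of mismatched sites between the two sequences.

4

Mismatches occur at site 9 (A→G), site 13 (A→U), site 14 (U→C), site 19 (A→U).
That gives 4 mismatches out of 22 aligned sites, so the Hamming distance is 4.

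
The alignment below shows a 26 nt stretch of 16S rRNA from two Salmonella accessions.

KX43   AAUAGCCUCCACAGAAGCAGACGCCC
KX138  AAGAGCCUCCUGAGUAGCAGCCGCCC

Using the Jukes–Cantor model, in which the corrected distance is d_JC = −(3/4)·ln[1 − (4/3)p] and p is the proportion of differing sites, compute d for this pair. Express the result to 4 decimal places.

0.2222

The sequences differ at positions 3 (U/G), 11 (A/U), 12 (C/G), 15 (A/U), 21 (A/C).
p = 5/26 = 0.192308.
d = −0.75 · ln(1 − (4/3)·0.192308) = −0.75 · ln(0.743589) = −0.75 · (-0.296267) = 0.2222.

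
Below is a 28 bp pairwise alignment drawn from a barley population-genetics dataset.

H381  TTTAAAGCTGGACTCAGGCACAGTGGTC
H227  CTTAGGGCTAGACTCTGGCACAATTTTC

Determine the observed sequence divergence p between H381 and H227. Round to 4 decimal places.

0.2857

The sequences differ at positions 1 (T/C), 5 (A/G), 6 (A/G), 10 (G/A), 16 (A/T), 23 (G/A), 25 (G/T), 26 (G/T).
There are 8 differences over 28 sites, so p = 8/28 = 0.2857.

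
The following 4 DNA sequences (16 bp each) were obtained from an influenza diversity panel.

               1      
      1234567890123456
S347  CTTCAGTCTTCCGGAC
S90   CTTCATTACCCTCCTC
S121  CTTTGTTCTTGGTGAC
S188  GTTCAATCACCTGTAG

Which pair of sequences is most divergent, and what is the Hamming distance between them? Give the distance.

Pairwise Hamming distances:
  S347 vs S90: 8
  S347 vs S121: 6
  S347 vs S188: 7
  S90 vs S121: 10
  S90 vs S188: 8
  S121 vs S188: 11
The largest is 11, between S121 and S188.

11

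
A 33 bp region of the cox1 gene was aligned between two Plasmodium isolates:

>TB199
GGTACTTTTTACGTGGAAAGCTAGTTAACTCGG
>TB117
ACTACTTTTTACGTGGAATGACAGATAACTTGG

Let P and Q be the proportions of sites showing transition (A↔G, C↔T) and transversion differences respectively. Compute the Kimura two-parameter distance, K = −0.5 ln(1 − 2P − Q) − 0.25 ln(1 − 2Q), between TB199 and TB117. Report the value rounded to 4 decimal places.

0.2499

Mismatches occur at site 1 (G→A, transition), site 2 (G→C, transversion), site 19 (A→T, transversion), site 21 (C→A, transversion), site 22 (T→C, transition), site 25 (T→A, transversion), site 31 (C→T, transition).
Of the 7 differences, 3 transitions and 4 transversions over 33 sites: P = 3/33 = 0.090909, Q = 4/33 = 0.121212.
d = −0.5·ln(0.696970) − 0.25·ln(0.757576) = −0.5·(-0.361013) − 0.25·(-0.277631) = 0.2499.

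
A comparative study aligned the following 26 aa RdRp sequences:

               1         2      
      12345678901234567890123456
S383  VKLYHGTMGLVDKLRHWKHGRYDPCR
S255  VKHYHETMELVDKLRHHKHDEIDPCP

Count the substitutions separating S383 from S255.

8

The sequences differ at positions 3 (L/H), 6 (G/E), 9 (G/E), 17 (W/H), 20 (G/D), 21 (R/E), 22 (Y/I), 26 (R/P).
That gives 8 mismatches out of 26 aligned sites, so the Hamming distance is 8.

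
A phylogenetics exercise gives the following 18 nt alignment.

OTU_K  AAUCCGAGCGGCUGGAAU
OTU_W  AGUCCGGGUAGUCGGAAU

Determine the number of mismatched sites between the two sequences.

Differing sites — 2:A/G; 7:A/G; 9:C/U; 10:G/A; 12:C/U; 13:U/C.
That gives 6 mismatches out of 18 aligned sites, so the Hamming distance is 6.

6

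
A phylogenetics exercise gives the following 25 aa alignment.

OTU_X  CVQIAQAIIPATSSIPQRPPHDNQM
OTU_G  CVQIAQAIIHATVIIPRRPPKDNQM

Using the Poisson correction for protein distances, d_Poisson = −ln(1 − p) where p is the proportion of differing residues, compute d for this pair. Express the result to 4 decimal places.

The sequences differ at positions 10 (P/H), 13 (S/V), 14 (S/I), 17 (Q/R), 21 (H/K).
p = 5/25 = 0.200000.
d = −ln(1 − 0.200000) = −ln(0.800000) = 0.2231.

0.2231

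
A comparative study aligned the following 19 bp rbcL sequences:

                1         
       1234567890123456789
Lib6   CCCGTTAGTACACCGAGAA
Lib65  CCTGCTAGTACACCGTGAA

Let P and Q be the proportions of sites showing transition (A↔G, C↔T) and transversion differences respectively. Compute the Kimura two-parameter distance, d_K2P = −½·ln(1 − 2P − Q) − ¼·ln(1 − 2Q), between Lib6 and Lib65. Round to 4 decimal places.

The sequences differ at positions 3 (C/T, transition), 5 (T/C, transition), 16 (A/T, transversion).
Of the 3 differences, 2 transitions and 1 transversion over 19 sites: P = 2/19 = 0.105263, Q = 1/19 = 0.052632.
d = −0.5·ln(0.736842) − 0.25·ln(0.894736) = −0.5·(-0.305382) − 0.25·(-0.111227) = 0.1805.

0.1805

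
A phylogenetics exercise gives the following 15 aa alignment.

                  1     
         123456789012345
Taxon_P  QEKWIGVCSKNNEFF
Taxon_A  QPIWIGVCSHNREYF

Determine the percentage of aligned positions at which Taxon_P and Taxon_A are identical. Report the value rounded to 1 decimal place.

66.7%

Mismatches occur at site 2 (E/P), site 3 (K/I), site 10 (K/H), site 12 (N/R), site 14 (F/Y).
10 of the 15 sites match, so the percent identity is 10/15 × 100 = 66.7%.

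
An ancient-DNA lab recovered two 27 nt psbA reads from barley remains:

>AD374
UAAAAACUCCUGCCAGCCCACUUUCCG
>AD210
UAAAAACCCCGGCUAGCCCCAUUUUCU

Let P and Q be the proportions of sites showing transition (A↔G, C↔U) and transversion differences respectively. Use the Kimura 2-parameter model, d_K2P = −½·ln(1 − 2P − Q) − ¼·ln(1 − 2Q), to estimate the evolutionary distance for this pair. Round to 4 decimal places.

0.3192

Differing sites — 8:U/C (Ti); 11:U/G (Tv); 14:C/U (Ti); 20:A/C (Tv); 21:C/A (Tv); 25:C/U (Ti); 27:G/U (Tv).
Of the 7 differences, 3 transitions and 4 transversions over 27 sites: P = 3/27 = 0.111111, Q = 4/27 = 0.148148.
d = −0.5·ln(0.629630) − 0.25·ln(0.703704) = −0.5·(-0.462623) − 0.25·(-0.351397) = 0.3192.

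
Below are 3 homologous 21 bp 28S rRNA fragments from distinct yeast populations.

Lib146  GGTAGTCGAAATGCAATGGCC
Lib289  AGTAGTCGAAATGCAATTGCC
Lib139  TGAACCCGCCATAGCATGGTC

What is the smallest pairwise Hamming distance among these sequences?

Pairwise Hamming distances:
  Lib146 vs Lib289: 2
  Lib146 vs Lib139: 10
  Lib289 vs Lib139: 11
The smallest is 2, between Lib146 and Lib289.

2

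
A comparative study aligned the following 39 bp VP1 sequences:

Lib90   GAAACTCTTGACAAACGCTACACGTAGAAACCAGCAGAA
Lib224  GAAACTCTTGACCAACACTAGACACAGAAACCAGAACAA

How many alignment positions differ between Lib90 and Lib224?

Mismatches occur at site 13 (A↔C), site 17 (G↔A), site 21 (C↔G), site 24 (G↔A), site 25 (T↔C), site 35 (C↔A), site 37 (G↔C).
That gives 7 mismatches out of 39 aligned sites, so the Hamming distance is 7.

7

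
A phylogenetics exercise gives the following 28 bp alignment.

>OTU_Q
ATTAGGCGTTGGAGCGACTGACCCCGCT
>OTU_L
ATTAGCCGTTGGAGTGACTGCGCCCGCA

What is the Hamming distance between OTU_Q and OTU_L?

5

Mismatches occur at site 6 (G/C), site 15 (C/T), site 21 (A/C), site 22 (C/G), site 28 (T/A).
That gives 5 mismatches out of 28 aligned sites, so the Hamming distance is 5.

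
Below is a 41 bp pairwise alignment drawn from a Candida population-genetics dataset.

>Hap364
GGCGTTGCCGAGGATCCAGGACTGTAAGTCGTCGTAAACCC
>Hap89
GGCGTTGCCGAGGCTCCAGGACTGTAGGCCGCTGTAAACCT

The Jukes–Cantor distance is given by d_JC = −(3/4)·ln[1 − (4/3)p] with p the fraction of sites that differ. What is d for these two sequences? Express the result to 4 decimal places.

0.1628

Differing sites — 14:A/C; 27:A/G; 29:T/C; 32:T/C; 33:C/T; 41:C/T.
p = 6/41 = 0.146341.
d = −0.75 · ln(1 − (4/3)·0.146341) = −0.75 · ln(0.804879) = −0.75 · (-0.217063) = 0.1628.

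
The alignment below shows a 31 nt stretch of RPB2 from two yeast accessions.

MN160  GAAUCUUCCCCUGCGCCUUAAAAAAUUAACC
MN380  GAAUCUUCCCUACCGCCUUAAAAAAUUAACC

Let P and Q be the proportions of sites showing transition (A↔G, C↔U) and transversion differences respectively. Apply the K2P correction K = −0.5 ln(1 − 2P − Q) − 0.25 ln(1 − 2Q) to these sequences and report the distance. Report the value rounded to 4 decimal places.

The sequences differ at positions 11 (C/U, transition), 12 (U/A, transversion), 13 (G/C, transversion).
Of the 3 differences, 1 transition and 2 transversions over 31 sites: P = 1/31 = 0.032258, Q = 2/31 = 0.064516.
d = −0.5·ln(0.870968) − 0.25·ln(0.870968) = −0.5·(-0.138150) − 0.25·(-0.138150) = 0.1036.

0.1036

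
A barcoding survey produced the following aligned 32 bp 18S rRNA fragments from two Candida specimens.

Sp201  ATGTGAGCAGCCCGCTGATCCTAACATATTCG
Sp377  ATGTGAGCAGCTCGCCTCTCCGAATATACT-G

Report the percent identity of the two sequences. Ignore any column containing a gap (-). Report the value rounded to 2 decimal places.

Excluding the 1 gap column leaves 31 comparable sites.
Differing sites — 12:C/T; 16:T/C; 17:G/T; 18:A/C; 22:T/G; 25:C/T; 29:T/C.
24 of the 31 comparable sites match, so the percent identity is 24/31 × 100 = 77.42%.

77.42%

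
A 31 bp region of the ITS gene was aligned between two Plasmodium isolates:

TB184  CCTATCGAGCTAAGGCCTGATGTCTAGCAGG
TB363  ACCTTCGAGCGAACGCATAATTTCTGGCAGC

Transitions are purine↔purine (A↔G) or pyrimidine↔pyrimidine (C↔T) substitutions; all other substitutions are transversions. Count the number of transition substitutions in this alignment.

Differing sites — 1:C/A (Tv); 3:T/C (Ti); 4:A/T (Tv); 11:T/G (Tv); 14:G/C (Tv); 17:C/A (Tv); 19:G/A (Ti); 22:G/T (Tv); 26:A/G (Ti); 31:G/C (Tv).
Of the 10 differences, 3 transitions and 7 transversions, so the answer is 3.

3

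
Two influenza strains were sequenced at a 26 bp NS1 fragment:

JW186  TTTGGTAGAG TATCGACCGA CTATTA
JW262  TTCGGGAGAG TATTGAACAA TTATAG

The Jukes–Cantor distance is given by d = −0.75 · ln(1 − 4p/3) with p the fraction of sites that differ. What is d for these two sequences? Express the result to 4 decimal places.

The sequences differ at positions 3 (T/C), 6 (T/G), 14 (C/T), 17 (C/A), 19 (G/A), 21 (C/T), 25 (T/A), 26 (A/G).
p = 8/26 = 0.307692.
d = −0.75 · ln(1 − (4/3)·0.307692) = −0.75 · ln(0.589744) = −0.75 · (-0.528067) = 0.3961.

0.3961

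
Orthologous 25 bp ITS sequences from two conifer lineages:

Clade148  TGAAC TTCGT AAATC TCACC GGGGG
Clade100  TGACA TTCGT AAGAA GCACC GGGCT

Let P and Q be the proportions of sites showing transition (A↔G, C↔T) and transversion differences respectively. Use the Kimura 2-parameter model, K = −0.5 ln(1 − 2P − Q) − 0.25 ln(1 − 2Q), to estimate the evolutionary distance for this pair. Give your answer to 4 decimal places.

0.4284

The sequences differ at positions 4 (A/C, transversion), 5 (C/A, transversion), 13 (A/G, transition), 14 (T/A, transversion), 15 (C/A, transversion), 16 (T/G, transversion), 24 (G/C, transversion), 25 (G/T, transversion).
Of the 8 differences, 1 transition and 7 transversions over 25 sites: P = 1/25 = 0.040000, Q = 7/25 = 0.280000.
d = −0.5·ln(0.640000) − 0.25·ln(0.440000) = −0.5·(-0.446287) − 0.25·(-0.820981) = 0.4284.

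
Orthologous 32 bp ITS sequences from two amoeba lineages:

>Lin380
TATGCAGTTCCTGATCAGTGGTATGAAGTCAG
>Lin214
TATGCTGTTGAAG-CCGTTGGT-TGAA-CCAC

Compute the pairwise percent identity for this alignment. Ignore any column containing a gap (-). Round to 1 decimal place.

Excluding the 3 gap columns leaves 29 comparable sites.
Mismatches occur at site 6 (A→T), site 10 (C→G), site 11 (C→A), site 12 (T→A), site 15 (T→C), site 17 (A→G), site 18 (G→T), site 29 (T→C), site 32 (G→C).
20 of the 29 comparable sites match, so the percent identity is 20/29 × 100 = 69.0%.

69.0%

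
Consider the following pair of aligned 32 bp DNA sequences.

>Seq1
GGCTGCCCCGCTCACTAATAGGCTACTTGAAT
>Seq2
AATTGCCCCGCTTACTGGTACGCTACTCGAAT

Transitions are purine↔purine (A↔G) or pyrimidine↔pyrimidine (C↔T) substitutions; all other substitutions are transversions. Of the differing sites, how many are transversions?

1

Differing sites — 1:G/A (Ti); 2:G/A (Ti); 3:C/T (Ti); 13:C/T (Ti); 17:A/G (Ti); 18:A/G (Ti); 21:G/C (Tv); 28:T/C (Ti).
Of the 8 differences, 7 transitions and 1 transversion, so the answer is 1.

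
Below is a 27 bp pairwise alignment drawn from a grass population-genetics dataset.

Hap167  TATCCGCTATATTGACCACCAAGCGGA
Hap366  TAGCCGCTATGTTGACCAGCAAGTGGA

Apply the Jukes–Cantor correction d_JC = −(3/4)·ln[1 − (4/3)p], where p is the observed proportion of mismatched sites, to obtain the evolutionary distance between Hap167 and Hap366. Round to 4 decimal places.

Differing sites — 3:T/G; 11:A/G; 19:C/G; 24:C/T.
p = 4/27 = 0.148148.
d = −0.75 · ln(1 − (4/3)·0.148148) = −0.75 · ln(0.802469) = −0.75 · (-0.220062) = 0.1650.

0.1650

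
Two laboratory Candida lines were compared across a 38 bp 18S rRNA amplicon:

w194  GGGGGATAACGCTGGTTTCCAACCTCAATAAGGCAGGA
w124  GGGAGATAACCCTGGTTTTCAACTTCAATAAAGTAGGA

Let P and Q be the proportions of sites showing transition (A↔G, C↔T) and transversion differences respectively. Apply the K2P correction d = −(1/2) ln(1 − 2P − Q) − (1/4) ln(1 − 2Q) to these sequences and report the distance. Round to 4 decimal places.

Mismatches occur at site 4 (G↔A, transition), site 11 (G↔C, transversion), site 19 (C↔T, transition), site 24 (C↔T, transition), site 32 (G↔A, transition), site 34 (C↔T, transition).
Of the 6 differences, 5 transitions and 1 transversion over 38 sites: P = 5/38 = 0.131579, Q = 1/38 = 0.026316.
d = −0.5·ln(0.710526) − 0.25·ln(0.947368) = −0.5·(-0.341750) − 0.25·(-0.054068) = 0.1844.

0.1844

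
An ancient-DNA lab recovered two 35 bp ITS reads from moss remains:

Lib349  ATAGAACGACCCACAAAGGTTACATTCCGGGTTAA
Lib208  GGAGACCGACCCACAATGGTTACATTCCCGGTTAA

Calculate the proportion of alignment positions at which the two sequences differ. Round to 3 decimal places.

Differing sites — 1:A/G; 2:T/G; 6:A/C; 17:A/T; 29:G/C.
There are 5 differences over 35 sites, so p = 5/35 = 0.143.

0.143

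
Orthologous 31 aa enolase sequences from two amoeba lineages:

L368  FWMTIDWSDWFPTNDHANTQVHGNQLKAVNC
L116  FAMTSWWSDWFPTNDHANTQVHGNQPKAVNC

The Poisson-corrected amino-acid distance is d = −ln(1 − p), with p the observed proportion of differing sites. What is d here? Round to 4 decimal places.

Mismatches occur at site 2 (W→A), site 5 (I→S), site 6 (D→W), site 26 (L→P).
p = 4/31 = 0.129032.
d = −ln(1 − 0.129032) = −ln(0.870968) = 0.1382.

0.1382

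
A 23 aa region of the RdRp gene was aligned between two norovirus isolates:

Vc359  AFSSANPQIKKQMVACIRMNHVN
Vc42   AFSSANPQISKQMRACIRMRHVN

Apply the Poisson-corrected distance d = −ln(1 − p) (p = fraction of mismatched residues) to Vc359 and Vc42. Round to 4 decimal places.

0.1398

The sequences differ at positions 10 (K/S), 14 (V/R), 20 (N/R).
p = 3/23 = 0.130435.
d = −ln(1 − 0.130435) = −ln(0.869565) = 0.1398.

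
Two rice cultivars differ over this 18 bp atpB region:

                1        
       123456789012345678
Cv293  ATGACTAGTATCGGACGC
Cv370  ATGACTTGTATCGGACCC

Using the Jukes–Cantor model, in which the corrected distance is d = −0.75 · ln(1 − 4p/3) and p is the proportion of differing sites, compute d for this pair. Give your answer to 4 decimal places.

The sequences differ at positions 7 (A/T), 17 (G/C).
p = 2/18 = 0.111111.
d = −0.75 · ln(1 − (4/3)·0.111111) = −0.75 · ln(0.851852) = −0.75 · (-0.160342) = 0.1203.

0.1203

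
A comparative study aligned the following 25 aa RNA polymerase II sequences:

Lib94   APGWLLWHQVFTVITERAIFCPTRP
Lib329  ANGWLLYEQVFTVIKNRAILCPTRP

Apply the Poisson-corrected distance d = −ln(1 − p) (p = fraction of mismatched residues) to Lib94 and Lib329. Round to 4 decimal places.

0.2744

Differing sites — 2:P/N; 7:W/Y; 8:H/E; 15:T/K; 16:E/N; 20:F/L.
p = 6/25 = 0.240000.
d = −ln(1 − 0.240000) = −ln(0.760000) = 0.2744.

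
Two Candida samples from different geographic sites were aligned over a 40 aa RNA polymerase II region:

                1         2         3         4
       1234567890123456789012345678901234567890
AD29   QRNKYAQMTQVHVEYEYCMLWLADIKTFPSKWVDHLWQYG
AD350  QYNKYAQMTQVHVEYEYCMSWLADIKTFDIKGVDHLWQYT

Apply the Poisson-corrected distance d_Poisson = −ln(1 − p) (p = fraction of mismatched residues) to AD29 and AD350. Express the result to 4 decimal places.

The sequences differ at positions 2 (R/Y), 20 (L/S), 29 (P/D), 30 (S/I), 32 (W/G), 40 (G/T).
p = 6/40 = 0.150000.
d = −ln(1 − 0.150000) = −ln(0.850000) = 0.1625.

0.1625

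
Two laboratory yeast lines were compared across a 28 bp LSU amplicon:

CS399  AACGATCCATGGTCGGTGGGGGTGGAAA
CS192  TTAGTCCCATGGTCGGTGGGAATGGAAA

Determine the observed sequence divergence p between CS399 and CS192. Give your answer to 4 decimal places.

0.2500

Mismatches occur at site 1 (A/T), site 2 (A/T), site 3 (C/A), site 5 (A/T), site 6 (T/C), site 21 (G/A), site 22 (G/A).
There are 7 differences over 28 sites, so p = 7/28 = 0.2500.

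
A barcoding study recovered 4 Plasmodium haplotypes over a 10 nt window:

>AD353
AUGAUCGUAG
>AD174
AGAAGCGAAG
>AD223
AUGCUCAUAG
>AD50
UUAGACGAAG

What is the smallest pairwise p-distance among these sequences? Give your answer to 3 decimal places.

0.200

Pairwise Hamming distances:
  AD353 vs AD174: 4
  AD353 vs AD223: 2
  AD353 vs AD50: 5
  AD174 vs AD223: 6
  AD174 vs AD50: 4
  AD223 vs AD50: 6
The smallest is 2 mismatches, between AD353 and AD223; p = 2/10 = 0.200.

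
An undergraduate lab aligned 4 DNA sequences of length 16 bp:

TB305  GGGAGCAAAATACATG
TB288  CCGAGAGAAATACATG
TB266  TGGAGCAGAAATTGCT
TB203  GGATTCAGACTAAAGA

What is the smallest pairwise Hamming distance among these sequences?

Pairwise Hamming distances:
  TB305 vs TB288: 4
  TB305 vs TB266: 8
  TB305 vs TB203: 8
  TB288 vs TB266: 11
  TB288 vs TB203: 12
  TB266 vs TB203: 11
The smallest is 4, between TB305 and TB288.

4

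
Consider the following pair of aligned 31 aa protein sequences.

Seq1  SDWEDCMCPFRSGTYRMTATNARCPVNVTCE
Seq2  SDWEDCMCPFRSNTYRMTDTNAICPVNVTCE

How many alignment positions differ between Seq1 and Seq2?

The sequences differ at positions 13 (G/N), 19 (A/D), 23 (R/I).
That gives 3 mismatches out of 31 aligned sites, so the Hamming distance is 3.

3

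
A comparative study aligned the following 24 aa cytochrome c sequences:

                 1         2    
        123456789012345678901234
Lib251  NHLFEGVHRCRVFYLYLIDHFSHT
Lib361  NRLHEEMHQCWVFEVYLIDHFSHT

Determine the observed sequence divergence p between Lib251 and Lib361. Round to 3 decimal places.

Differing sites — 2:H/R; 4:F/H; 6:G/E; 7:V/M; 9:R/Q; 11:R/W; 14:Y/E; 15:L/V.
There are 8 differences over 24 sites, so p = 8/24 = 0.333.

0.333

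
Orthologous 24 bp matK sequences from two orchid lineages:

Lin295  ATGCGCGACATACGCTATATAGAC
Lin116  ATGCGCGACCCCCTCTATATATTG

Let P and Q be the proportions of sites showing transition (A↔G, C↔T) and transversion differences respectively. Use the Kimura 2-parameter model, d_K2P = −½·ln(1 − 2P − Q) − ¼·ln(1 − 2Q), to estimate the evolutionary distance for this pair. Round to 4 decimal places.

0.3760

Differing sites — 10:A/C (Tv); 11:T/C (Ti); 12:A/C (Tv); 14:G/T (Tv); 22:G/T (Tv); 23:A/T (Tv); 24:C/G (Tv).
Of the 7 differences, 1 transition and 6 transversions over 24 sites: P = 1/24 = 0.041667, Q = 6/24 = 0.250000.
d = −0.5·ln(0.666666) − 0.25·ln(0.500000) = −0.5·(-0.405466) − 0.25·(-0.693147) = 0.3760.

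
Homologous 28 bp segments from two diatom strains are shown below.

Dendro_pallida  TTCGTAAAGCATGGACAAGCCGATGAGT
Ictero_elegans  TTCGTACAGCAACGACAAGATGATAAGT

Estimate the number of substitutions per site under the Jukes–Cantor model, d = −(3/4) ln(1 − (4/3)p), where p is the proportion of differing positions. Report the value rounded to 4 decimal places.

0.2524

The sequences differ at positions 7 (A/C), 12 (T/A), 13 (G/C), 20 (C/A), 21 (C/T), 25 (G/A).
p = 6/28 = 0.214286.
d = −0.75 · ln(1 − (4/3)·0.214286) = −0.75 · ln(0.714285) = −0.75 · (-0.336473) = 0.2524.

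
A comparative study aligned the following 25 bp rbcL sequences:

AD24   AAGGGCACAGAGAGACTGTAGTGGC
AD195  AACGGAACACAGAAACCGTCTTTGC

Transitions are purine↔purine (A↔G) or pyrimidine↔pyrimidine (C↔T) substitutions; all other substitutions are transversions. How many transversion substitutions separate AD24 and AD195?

6

Mismatches occur at site 3 (G/C, transversion), site 6 (C/A, transversion), site 10 (G/C, transversion), site 14 (G/A, transition), site 17 (T/C, transition), site 20 (A/C, transversion), site 21 (G/T, transversion), site 23 (G/T, transversion).
Of the 8 differences, 2 transitions and 6 transversions, so the answer is 6.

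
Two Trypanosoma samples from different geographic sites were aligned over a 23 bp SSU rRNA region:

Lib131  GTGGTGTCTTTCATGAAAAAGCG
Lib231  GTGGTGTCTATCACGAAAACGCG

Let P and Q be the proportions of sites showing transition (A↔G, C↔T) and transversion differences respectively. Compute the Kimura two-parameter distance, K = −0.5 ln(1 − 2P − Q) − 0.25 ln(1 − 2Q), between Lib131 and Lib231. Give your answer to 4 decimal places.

0.1433

The sequences differ at positions 10 (T/A, transversion), 14 (T/C, transition), 20 (A/C, transversion).
Of the 3 differences, 1 transition and 2 transversions over 23 sites: P = 1/23 = 0.043478, Q = 2/23 = 0.086957.
d = −0.5·ln(0.826087) − 0.25·ln(0.826086) = −0.5·(-0.191055) − 0.25·(-0.191056) = 0.1433.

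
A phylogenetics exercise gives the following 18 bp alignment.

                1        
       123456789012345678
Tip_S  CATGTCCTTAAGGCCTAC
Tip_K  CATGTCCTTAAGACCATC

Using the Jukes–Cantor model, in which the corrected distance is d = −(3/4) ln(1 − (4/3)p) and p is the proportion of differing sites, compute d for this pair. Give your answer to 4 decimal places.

Mismatches occur at site 13 (G→A), site 16 (T→A), site 17 (A→T).
p = 3/18 = 0.166667.
d = −0.75 · ln(1 − (4/3)·0.166667) = −0.75 · ln(0.777777) = −0.75 · (-0.251315) = 0.1885.

0.1885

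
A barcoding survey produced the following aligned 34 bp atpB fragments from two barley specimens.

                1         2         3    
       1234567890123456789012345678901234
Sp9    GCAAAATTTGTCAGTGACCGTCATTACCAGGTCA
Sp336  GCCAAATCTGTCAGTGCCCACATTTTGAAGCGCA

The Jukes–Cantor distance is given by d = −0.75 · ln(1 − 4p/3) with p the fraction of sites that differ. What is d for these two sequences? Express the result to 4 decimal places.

0.4770

Differing sites — 3:A/C; 8:T/C; 17:A/C; 20:G/A; 21:T/C; 22:C/A; 23:A/T; 26:A/T; 27:C/G; 28:C/A; 31:G/C; 32:T/G.
p = 12/34 = 0.352941.
d = −0.75 · ln(1 − (4/3)·0.352941) = −0.75 · ln(0.529412) = −0.75 · (-0.635988) = 0.4770.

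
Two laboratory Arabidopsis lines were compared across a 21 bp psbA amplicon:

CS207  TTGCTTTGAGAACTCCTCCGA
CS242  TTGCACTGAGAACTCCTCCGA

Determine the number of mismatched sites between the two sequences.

Differing sites — 5:T/A; 6:T/C.
That gives 2 mismatches out of 21 aligned sites, so the Hamming distance is 2.

2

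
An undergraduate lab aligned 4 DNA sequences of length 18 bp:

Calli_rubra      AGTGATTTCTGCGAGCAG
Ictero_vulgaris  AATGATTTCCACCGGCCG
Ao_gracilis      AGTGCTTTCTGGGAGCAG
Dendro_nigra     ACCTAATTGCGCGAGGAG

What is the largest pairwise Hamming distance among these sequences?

10

Pairwise Hamming distances:
  Calli_rubra vs Ictero_vulgaris: 6
  Calli_rubra vs Ao_gracilis: 2
  Calli_rubra vs Dendro_nigra: 7
  Ictero_vulgaris vs Ao_gracilis: 8
  Ictero_vulgaris vs Dendro_nigra: 10
  Ao_gracilis vs Dendro_nigra: 9
The largest is 10, between Ictero_vulgaris and Dendro_nigra.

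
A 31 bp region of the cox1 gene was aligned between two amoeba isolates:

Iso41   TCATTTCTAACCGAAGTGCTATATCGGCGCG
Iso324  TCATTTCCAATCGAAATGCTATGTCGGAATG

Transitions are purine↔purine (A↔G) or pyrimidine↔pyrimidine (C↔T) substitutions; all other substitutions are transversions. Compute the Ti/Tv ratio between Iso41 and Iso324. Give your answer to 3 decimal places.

The sequences differ at positions 8 (T/C, transition), 11 (C/T, transition), 16 (G/A, transition), 23 (A/G, transition), 28 (C/A, transversion), 29 (G/A, transition), 30 (C/T, transition).
Of the 7 differences, 6 transitions and 1 transversion, so Ti/Tv = 6/1 = 6.000.

6.000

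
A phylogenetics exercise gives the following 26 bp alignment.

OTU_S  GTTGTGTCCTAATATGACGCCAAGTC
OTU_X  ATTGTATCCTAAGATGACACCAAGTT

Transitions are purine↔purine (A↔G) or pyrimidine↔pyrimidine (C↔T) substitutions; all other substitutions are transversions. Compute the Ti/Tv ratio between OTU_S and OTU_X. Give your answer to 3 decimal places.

4.000

Mismatches occur at site 1 (G↔A, transition), site 6 (G↔A, transition), site 13 (T↔G, transversion), site 19 (G↔A, transition), site 26 (C↔T, transition).
Of the 5 differences, 4 transitions and 1 transversion, so Ti/Tv = 4/1 = 4.000.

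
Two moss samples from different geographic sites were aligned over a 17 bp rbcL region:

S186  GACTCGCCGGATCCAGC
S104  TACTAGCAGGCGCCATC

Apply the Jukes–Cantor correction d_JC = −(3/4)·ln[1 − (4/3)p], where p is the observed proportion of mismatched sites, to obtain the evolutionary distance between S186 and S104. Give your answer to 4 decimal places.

0.4770

The sequences differ at positions 1 (G/T), 5 (C/A), 8 (C/A), 11 (A/C), 12 (T/G), 16 (G/T).
p = 6/17 = 0.352941.
d = −0.75 · ln(1 − (4/3)·0.352941) = −0.75 · ln(0.529412) = −0.75 · (-0.635988) = 0.4770.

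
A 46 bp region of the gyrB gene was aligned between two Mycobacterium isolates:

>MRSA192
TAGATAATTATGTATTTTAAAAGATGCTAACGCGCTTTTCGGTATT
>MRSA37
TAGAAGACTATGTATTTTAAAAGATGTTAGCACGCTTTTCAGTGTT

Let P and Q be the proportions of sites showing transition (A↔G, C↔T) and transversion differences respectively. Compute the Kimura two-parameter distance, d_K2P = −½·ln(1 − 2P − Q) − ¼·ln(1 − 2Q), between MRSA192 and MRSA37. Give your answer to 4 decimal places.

Differing sites — 5:T/A (Tv); 6:A/G (Ti); 8:T/C (Ti); 27:C/T (Ti); 30:A/G (Ti); 32:G/A (Ti); 41:G/A (Ti); 44:A/G (Ti).
Of the 8 differences, 7 transitions and 1 transversion over 46 sites: P = 7/46 = 0.152174, Q = 1/46 = 0.021739.
d = −0.5·ln(0.673913) − 0.25·ln(0.956522) = −0.5·(-0.394654) − 0.25·(-0.044451) = 0.2084.

0.2084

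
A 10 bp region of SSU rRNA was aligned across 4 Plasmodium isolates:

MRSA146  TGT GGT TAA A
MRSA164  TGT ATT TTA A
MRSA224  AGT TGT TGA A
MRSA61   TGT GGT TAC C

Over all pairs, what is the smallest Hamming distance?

2

Pairwise Hamming distances:
  MRSA146 vs MRSA164: 3
  MRSA146 vs MRSA224: 3
  MRSA146 vs MRSA61: 2
  MRSA164 vs MRSA224: 4
  MRSA164 vs MRSA61: 5
  MRSA224 vs MRSA61: 5
The smallest is 2, between MRSA146 and MRSA61.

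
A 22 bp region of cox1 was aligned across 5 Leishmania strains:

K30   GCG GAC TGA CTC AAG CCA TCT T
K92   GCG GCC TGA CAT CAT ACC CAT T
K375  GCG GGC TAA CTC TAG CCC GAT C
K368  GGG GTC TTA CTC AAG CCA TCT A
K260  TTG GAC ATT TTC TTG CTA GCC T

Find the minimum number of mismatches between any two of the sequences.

Pairwise Hamming distances:
  K30 vs K92: 9
  K30 vs K375: 7
  K30 vs K368: 4
  K30 vs K260: 11
  K92 vs K375: 9
  K92 vs K368: 12
  K92 vs K260: 18
  K375 vs K368: 8
  K375 vs K260: 13
  K368 vs K260: 12
The smallest is 4, between K30 and K368.

4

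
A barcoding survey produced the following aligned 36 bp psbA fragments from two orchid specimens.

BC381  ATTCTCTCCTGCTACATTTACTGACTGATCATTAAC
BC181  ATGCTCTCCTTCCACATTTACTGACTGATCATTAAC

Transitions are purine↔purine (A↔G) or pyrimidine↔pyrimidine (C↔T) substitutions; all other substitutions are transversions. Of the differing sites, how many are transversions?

2

The sequences differ at positions 3 (T/G, transversion), 11 (G/T, transversion), 13 (T/C, transition).
Of the 3 differences, 1 transition and 2 transversions, so the answer is 2.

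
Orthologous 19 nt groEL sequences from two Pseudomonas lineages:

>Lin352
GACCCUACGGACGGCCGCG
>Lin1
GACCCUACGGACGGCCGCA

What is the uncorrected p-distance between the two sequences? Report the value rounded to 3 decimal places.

0.053

Differing sites — 19:G/A.
There are 1 differences over 19 sites, so p = 1/19 = 0.053.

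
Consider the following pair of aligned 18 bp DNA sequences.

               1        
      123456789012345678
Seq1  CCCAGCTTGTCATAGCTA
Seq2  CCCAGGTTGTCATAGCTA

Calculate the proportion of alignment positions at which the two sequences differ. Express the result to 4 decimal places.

0.0556

The sequences differ at position 6 (C/G).
There are 1 differences over 18 sites, so p = 1/18 = 0.0556.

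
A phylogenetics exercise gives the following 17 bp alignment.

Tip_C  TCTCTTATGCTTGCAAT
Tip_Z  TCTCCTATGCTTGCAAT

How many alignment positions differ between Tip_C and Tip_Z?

A single mismatch occurs at site 5 (T/C).
That gives 1 mismatch out of 17 aligned sites, so the Hamming distance is 1.

1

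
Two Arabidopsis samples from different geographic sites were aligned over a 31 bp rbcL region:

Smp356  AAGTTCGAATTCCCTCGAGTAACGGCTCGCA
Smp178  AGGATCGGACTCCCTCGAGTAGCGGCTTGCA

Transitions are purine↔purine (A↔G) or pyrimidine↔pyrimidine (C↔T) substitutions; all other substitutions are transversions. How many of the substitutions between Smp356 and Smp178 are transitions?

5

Mismatches occur at site 2 (A→G, transition), site 4 (T→A, transversion), site 8 (A→G, transition), site 10 (T→C, transition), site 22 (A→G, transition), site 28 (C→T, transition).
Of the 6 differences, 5 transitions and 1 transversion, so the answer is 5.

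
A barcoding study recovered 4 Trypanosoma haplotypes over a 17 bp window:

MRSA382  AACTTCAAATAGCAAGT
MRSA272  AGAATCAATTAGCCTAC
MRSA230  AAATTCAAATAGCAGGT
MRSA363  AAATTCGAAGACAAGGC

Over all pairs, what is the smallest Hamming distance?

2

Pairwise Hamming distances:
  MRSA382 vs MRSA272: 8
  MRSA382 vs MRSA230: 2
  MRSA382 vs MRSA363: 7
  MRSA272 vs MRSA230: 7
  MRSA272 vs MRSA363: 10
  MRSA230 vs MRSA363: 5
The smallest is 2, between MRSA382 and MRSA230.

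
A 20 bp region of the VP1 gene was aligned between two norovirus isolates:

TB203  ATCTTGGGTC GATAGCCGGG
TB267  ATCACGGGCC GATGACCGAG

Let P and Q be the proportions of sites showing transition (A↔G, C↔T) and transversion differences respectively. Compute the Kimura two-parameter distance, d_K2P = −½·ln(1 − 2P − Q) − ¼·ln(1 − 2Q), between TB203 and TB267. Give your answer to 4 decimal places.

Differing sites — 4:T/A (Tv); 5:T/C (Ti); 9:T/C (Ti); 14:A/G (Ti); 15:G/A (Ti); 19:G/A (Ti).
Of the 6 differences, 5 transitions and 1 transversion over 20 sites: P = 5/20 = 0.250000, Q = 1/20 = 0.050000.
d = −0.5·ln(0.450000) − 0.25·ln(0.900000) = −0.5·(-0.798508) − 0.25·(-0.105361) = 0.4256.

0.4256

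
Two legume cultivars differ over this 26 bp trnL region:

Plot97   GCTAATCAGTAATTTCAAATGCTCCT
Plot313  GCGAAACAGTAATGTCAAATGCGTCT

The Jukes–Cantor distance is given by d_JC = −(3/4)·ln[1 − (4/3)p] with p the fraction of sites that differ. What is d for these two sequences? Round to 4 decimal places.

0.2222

Differing sites — 3:T/G; 6:T/A; 14:T/G; 23:T/G; 24:C/T.
p = 5/26 = 0.192308.
d = −0.75 · ln(1 − (4/3)·0.192308) = −0.75 · ln(0.743589) = −0.75 · (-0.296267) = 0.2222.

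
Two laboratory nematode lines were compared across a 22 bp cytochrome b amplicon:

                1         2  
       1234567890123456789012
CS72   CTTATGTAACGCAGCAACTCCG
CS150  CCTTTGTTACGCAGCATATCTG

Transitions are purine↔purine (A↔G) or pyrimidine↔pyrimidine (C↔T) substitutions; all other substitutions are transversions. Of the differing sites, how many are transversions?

The sequences differ at positions 2 (T/C, transition), 4 (A/T, transversion), 8 (A/T, transversion), 17 (A/T, transversion), 18 (C/A, transversion), 21 (C/T, transition).
Of the 6 differences, 2 transitions and 4 transversions, so the answer is 4.

4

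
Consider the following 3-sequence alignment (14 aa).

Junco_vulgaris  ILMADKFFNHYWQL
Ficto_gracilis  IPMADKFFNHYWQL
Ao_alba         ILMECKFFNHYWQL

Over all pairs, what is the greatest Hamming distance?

Pairwise Hamming distances:
  Junco_vulgaris vs Ficto_gracilis: 1
  Junco_vulgaris vs Ao_alba: 2
  Ficto_gracilis vs Ao_alba: 3
The largest is 3, between Ficto_gracilis and Ao_alba.

3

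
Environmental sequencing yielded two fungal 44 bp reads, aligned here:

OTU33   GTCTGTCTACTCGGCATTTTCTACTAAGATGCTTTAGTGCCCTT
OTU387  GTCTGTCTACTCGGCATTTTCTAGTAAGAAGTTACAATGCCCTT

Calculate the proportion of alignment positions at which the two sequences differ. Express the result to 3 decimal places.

0.136

Mismatches occur at site 24 (C↔G), site 30 (T↔A), site 32 (C↔T), site 34 (T↔A), site 35 (T↔C), site 37 (G↔A).
There are 6 differences over 44 sites, so p = 6/44 = 0.136.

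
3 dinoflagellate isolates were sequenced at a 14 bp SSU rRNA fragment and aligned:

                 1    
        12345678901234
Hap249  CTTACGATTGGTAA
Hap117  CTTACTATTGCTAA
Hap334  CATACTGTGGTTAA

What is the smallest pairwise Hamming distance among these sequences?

2

Pairwise Hamming distances:
  Hap249 vs Hap117: 2
  Hap249 vs Hap334: 5
  Hap117 vs Hap334: 4
The smallest is 2, between Hap249 and Hap117.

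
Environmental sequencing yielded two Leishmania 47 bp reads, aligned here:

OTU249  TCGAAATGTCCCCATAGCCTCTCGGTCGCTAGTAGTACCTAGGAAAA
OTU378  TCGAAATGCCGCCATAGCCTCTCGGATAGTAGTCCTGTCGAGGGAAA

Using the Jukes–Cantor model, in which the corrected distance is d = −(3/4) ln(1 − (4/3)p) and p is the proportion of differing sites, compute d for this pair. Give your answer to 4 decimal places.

The sequences differ at positions 9 (T/C), 11 (C/G), 26 (T/A), 27 (C/T), 28 (G/A), 29 (C/G), 34 (A/C), 35 (G/C), 37 (A/G), 38 (C/T), 40 (T/G), 44 (A/G).
p = 12/47 = 0.255319.
d = −0.75 · ln(1 − (4/3)·0.255319) = −0.75 · ln(0.659575) = −0.75 · (-0.416160) = 0.3121.

0.3121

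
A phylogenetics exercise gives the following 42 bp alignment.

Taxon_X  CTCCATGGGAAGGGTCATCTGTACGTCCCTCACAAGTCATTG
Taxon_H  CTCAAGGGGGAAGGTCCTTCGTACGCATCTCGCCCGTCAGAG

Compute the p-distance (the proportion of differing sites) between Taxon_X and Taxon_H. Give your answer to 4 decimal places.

Mismatches occur at site 4 (C↔A), site 6 (T↔G), site 10 (A↔G), site 12 (G↔A), site 17 (A↔C), site 19 (C↔T), site 20 (T↔C), site 26 (T↔C), site 27 (C↔A), site 28 (C↔T), site 32 (A↔G), site 34 (A↔C), site 35 (A↔C), site 40 (T↔G), site 41 (T↔A).
There are 15 differences over 42 sites, so p = 15/42 = 0.3571.

0.3571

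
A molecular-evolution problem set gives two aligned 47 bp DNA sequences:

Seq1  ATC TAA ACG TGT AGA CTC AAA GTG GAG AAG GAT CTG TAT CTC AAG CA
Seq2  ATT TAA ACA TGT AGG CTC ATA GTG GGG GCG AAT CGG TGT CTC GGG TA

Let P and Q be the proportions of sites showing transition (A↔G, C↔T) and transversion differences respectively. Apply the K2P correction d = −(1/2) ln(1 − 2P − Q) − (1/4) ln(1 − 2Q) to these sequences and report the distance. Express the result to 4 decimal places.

0.3702

Mismatches occur at site 3 (C↔T, transition), site 9 (G↔A, transition), site 15 (A↔G, transition), site 20 (A↔T, transversion), site 26 (A↔G, transition), site 28 (A↔G, transition), site 29 (A↔C, transversion), site 31 (G↔A, transition), site 35 (T↔G, transversion), site 38 (A↔G, transition), site 43 (A↔G, transition), site 44 (A↔G, transition), site 46 (C↔T, transition).
Of the 13 differences, 10 transitions and 3 transversions over 47 sites: P = 10/47 = 0.212766, Q = 3/47 = 0.063830.
d = −0.5·ln(0.510638) − 0.25·ln(0.872340) = −0.5·(-0.672094) − 0.25·(-0.136576) = 0.3702.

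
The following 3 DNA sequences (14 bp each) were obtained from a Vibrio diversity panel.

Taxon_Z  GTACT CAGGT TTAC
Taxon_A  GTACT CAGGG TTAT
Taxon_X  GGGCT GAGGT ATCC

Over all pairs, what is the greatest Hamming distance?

Pairwise Hamming distances:
  Taxon_Z vs Taxon_A: 2
  Taxon_Z vs Taxon_X: 5
  Taxon_A vs Taxon_X: 7
The largest is 7, between Taxon_A and Taxon_X.

7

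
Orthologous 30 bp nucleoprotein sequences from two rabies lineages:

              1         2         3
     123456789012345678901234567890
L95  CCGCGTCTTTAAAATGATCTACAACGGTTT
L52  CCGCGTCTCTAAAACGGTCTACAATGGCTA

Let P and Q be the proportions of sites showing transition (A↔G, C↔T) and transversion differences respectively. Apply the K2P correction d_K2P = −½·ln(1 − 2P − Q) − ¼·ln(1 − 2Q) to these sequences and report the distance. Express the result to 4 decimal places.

Mismatches occur at site 9 (T↔C, transition), site 15 (T↔C, transition), site 17 (A↔G, transition), site 25 (C↔T, transition), site 28 (T↔C, transition), site 30 (T↔A, transversion).
Of the 6 differences, 5 transitions and 1 transversion over 30 sites: P = 5/30 = 0.166667, Q = 1/30 = 0.033333.
d = −0.5·ln(0.633333) − 0.25·ln(0.933334) = −0.5·(-0.456759) − 0.25·(-0.068992) = 0.2456.

0.2456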